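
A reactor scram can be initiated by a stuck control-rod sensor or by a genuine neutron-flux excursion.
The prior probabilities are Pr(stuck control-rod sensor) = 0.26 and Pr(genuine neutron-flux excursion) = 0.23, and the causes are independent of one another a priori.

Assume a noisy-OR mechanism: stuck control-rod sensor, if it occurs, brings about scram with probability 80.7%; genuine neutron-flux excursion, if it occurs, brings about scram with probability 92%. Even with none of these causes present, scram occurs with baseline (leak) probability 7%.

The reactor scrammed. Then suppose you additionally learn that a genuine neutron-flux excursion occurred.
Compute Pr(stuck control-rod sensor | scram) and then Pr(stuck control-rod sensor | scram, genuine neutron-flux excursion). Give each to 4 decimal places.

Under noisy-OR, P(scram | causes) = 1 − (1−0.07)·∏(1−qᵢ) over the active causes.
P(scram) = 0.07*0.74*0.77 + 0.9256*0.74*0.23 + 0.82051*0.26*0.77 + 0.985641*0.26*0.23 = 0.039886 + 0.157537 + 0.164266 + 0.058941 = 0.420630
Of this, 0.223207 comes from 0.164266 + 0.058941 (the stuck control-rod sensor=true cases).
Hence the posterior is 0.223207/0.420630 ≈ 0.5306.

Now also conditioning on genuine neutron-flux excursion=true:
Sum P(scram|·) weighted by the priors over both values of stuck control-rod sensor:
  P(scram | genuine neutron-flux excursion) = 0.9256×0.74 + 0.985641×0.26
        = 0.684944 + 0.256267 = 0.941211
The terms with stuck control-rod sensor present sum to 0.256267, so
  P(stuck control-rod sensor | scram, genuine neutron-flux excursion) = 0.256267 / 0.941211 ≈ 0.2723

Pr(stuck control-rod sensor | scram) ≈ 0.5306; Pr(stuck control-rod sensor | scram, genuine neutron-flux excursion) ≈ 0.2723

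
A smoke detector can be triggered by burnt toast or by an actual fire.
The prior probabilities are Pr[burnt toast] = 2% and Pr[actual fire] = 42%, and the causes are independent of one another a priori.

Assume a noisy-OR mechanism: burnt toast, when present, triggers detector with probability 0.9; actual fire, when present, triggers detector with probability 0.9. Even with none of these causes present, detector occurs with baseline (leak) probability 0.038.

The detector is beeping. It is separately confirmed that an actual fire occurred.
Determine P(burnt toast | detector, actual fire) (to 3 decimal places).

Under noisy-OR, P(detector | causes) = 1 − (1−0.038)·∏(1−qᵢ) over the active causes.
P(detector | actual fire) = 0.9038·0.98 + 0.99038·0.02 = 0.885724 + 0.019808 = 0.905532
Of this, 0.019808 comes from 0.99038·0.02 (the burnt toast=true cases).
Hence the posterior is 0.019808/0.905532 ≈ 0.022.

P(burnt toast | detector, actual fire) ≈ 0.022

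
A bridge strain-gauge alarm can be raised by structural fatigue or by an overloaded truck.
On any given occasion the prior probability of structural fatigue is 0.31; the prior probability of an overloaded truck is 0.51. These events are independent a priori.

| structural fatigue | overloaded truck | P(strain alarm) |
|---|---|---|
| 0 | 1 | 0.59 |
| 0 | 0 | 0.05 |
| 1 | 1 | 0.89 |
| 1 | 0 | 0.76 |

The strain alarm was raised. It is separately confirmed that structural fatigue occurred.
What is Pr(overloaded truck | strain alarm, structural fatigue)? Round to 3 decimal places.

By total probability over both values of overloaded truck:
  P(strain alarm | structural fatigue) = 0.76×0.49 + 0.89×0.51
        = 0.372400 + 0.453900 = 0.826300
The terms with overloaded truck present sum to 0.453900, so
  P(overloaded truck | strain alarm, structural fatigue) = 0.453900 / 0.826300 ≈ 0.549

Pr(overloaded truck | strain alarm, structural fatigue) ≈ 0.549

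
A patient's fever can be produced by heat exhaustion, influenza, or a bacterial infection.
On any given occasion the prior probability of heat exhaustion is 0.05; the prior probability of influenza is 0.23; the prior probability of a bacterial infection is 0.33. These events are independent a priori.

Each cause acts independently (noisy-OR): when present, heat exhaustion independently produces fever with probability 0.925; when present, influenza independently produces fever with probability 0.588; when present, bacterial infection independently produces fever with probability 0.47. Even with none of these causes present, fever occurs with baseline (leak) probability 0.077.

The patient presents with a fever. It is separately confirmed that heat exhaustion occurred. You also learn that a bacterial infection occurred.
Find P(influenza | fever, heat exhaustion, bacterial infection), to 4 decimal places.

Under noisy-OR, P(fever | causes) = 1 − (1−0.077)·∏(1−qᵢ) over the active causes.
Sum P(fever|·) weighted by the priors over both values of influenza:
  P(fever | heat exhaustion, bacterial infection) = 0.963311*0.77 + 0.984884*0.23
        = 0.741749 + 0.226523 = 0.968272
Configurations with influenza contribute 0.226523, so
  P(influenza | fever, heat exhaustion, bacterial infection) = 0.226523 / 0.968272 ≈ 0.2339

P(influenza | fever, heat exhaustion, bacterial infection) ≈ 0.2339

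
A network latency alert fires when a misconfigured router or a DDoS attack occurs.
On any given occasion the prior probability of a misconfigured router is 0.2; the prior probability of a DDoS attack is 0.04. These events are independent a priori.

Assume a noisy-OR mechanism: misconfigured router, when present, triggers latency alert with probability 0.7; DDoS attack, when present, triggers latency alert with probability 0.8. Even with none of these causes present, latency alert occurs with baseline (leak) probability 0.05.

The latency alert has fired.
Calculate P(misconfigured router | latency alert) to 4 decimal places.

P(misconfigured router | latency alert) ≈ 0.6925

Under noisy-OR, P(latency alert | causes) = 1 − (1−0.05)·∏(1−qᵢ) over the active causes.
By total probability over the 4 (misconfigured router, DDoS attack) configurations:
  P(latency alert) = 0.05×0.8×0.96 + 0.81×0.8×0.04 + 0.715×0.2×0.96 + 0.943×0.2×0.04
        = 0.038400 + 0.025920 + 0.137280 + 0.007544 = 0.209144
The terms with misconfigured router present sum to 0.144824, so
  P(misconfigured router | latency alert) = 0.144824 / 0.209144 ≈ 0.6925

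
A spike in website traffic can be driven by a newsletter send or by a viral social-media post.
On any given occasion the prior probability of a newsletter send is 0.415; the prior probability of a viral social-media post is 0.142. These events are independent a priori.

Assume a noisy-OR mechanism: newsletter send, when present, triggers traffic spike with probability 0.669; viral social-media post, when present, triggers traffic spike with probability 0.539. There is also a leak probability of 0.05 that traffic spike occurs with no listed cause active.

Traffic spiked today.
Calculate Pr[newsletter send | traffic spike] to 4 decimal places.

Under noisy-OR, P(traffic spike | causes) = 1 − (1−0.05)·∏(1−qᵢ) over the active causes.
Weight on newsletter send=true, given the evidence: 0.244104 + 0.050387 = 0.294491
Normalizer over all consistent configurations: 0.05·0.585·0.858 + 0.56205·0.585·0.142 + 0.68555·0.415·0.858 + 0.855039·0.415·0.142 = 0.366276
P(newsletter send | traffic spike) = 0.294491/0.366276 ≈ 0.8040

Pr[newsletter send | traffic spike] ≈ 0.8040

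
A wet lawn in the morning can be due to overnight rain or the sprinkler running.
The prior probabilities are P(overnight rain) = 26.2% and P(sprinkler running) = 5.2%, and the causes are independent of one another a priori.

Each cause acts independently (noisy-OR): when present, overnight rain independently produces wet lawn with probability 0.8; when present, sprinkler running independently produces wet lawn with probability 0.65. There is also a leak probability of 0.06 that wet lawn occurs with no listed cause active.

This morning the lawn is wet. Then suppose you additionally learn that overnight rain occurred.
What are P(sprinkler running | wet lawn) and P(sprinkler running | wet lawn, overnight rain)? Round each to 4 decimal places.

Under noisy-OR, P(wet lawn | causes) = 1 − (1−0.06)·∏(1−qᵢ) over the active causes.
P(wet lawn) = 0.06*0.738*0.948 + 0.671*0.738*0.052 + 0.812*0.262*0.948 + 0.9342*0.262*0.052 = 0.041977 + 0.025750 + 0.201681 + 0.012728 = 0.282136
The sprinkler running-present share is 0.025750 + 0.012728 = 0.038478.
Hence the posterior is 0.038478/0.282136 ≈ 0.1364.

With the extra evidence:
By total probability over both values of sprinkler running:
  P(wet lawn | overnight rain) = 0.812*0.948 + 0.9342*0.052
        = 0.769776 + 0.048578 = 0.818354
Keeping only the sprinkler running-present terms gives 0.048578, so
  P(sprinkler running | wet lawn, overnight rain) = 0.048578 / 0.818354 ≈ 0.0594

P(sprinkler running | wet lawn) ≈ 0.1364; P(sprinkler running | wet lawn, overnight rain) ≈ 0.0594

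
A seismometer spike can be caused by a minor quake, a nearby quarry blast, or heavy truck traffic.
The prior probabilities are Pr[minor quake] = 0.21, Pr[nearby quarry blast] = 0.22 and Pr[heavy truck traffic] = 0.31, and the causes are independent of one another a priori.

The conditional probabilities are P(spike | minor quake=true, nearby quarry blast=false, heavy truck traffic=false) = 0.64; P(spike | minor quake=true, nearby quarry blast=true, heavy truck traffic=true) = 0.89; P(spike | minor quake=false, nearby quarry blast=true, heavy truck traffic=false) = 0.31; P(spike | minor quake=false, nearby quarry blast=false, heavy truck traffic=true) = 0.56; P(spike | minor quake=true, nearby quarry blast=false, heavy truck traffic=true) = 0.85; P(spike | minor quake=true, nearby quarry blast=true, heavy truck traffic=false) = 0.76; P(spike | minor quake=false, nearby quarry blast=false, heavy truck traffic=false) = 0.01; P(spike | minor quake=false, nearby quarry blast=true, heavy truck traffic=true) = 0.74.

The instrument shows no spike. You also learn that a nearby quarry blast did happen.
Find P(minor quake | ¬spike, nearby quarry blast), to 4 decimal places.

P(¬spike | nearby quarry blast) = 0.69·0.79·0.69 + 0.26·0.79·0.31 + 0.24·0.21·0.69 + 0.11·0.21·0.31 = 0.376119 + 0.063674 + 0.034776 + 0.007161 = 0.481730
Of this, 0.041937 comes from 0.034776 + 0.007161 (the minor quake=true cases).
P(minor quake | ¬spike, nearby quarry blast) = 0.041937 / 0.481730 ≈ 0.0871

P(minor quake | ¬spike, nearby quarry blast) ≈ 0.0871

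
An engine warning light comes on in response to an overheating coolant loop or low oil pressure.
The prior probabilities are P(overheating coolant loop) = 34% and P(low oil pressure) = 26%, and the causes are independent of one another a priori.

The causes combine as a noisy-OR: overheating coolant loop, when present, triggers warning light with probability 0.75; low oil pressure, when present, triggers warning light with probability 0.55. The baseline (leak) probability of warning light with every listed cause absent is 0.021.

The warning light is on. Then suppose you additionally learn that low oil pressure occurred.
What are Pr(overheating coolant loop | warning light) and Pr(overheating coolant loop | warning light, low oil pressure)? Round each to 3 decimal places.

Under noisy-OR, P(warning light | causes) = 1 − (1−0.021)·∏(1−qᵢ) over the active causes.
Enumerate the 4 (overheating coolant loop, low oil pressure) configurations and weight by the priors:
  P(warning light) = 0.021×0.66×0.74 + 0.55945×0.66×0.26 + 0.75525×0.34×0.74 + 0.889863×0.34×0.26
        = 0.010256 + 0.096002 + 0.190021 + 0.078664 = 0.374943
The terms with overheating coolant loop present sum to 0.268685, so
  P(overheating coolant loop | warning light) = 0.268685 / 0.374943 ≈ 0.717

With the extra evidence:
Weight on overheating coolant loop=true, given the evidence: 0.889863×0.34 = 0.302553
The normalizing constant is 0.55945×0.66 + 0.889863×0.34 = 0.671790
Posterior = 0.302553 / 0.671790 ≈ 0.450
— low oil pressure explains away the evidence for overheating coolant loop.

Pr(overheating coolant loop | warning light) ≈ 0.717; Pr(overheating coolant loop | warning light, low oil pressure) ≈ 0.450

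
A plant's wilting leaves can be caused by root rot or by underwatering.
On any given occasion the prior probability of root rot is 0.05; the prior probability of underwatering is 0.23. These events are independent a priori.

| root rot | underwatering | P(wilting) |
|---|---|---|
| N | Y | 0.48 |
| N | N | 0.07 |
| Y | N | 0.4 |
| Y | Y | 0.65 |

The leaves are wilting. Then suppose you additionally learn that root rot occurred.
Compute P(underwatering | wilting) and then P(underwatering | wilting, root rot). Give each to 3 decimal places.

Numerator (weight on configurations with underwatering): 0.104880 + 0.007475 = 0.112355
Denominator P(wilting): 0.07·0.95·0.77 + 0.48·0.95·0.23 + 0.4·0.05·0.77 + 0.65·0.05·0.23 = 0.178960
P(underwatering | wilting) = 0.112355/0.178960 ≈ 0.628

Now condition on the additional information:
P(wilting | root rot) = 0.4*0.77 + 0.65*0.23 = 0.308000 + 0.149500 = 0.457500
Of this, 0.149500 comes from 0.65*0.23 (the underwatering=true cases).
P(underwatering | wilting, root rot) = 0.149500 / 0.457500 ≈ 0.327
— root rot explains away the evidence for underwatering.

P(underwatering | wilting) ≈ 0.628; P(underwatering | wilting, root rot) ≈ 0.327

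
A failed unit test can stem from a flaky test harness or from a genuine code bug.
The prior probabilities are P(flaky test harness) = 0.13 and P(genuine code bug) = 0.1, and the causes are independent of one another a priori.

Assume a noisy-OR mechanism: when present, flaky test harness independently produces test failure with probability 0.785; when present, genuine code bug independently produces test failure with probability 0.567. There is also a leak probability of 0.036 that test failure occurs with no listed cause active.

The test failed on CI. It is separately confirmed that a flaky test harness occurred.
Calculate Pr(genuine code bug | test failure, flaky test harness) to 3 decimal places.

Pr(genuine code bug | test failure, flaky test harness) ≈ 0.113

Under noisy-OR, P(test failure | causes) = 1 − (1−0.036)·∏(1−qᵢ) over the active causes.
P(test failure | flaky test harness) = 0.79274×0.9 + 0.910256×0.1 = 0.713466 + 0.091026 = 0.804492
The genuine code bug-present share is 0.910256×0.1 = 0.091026.
Hence the posterior is 0.091026/0.804492 ≈ 0.113.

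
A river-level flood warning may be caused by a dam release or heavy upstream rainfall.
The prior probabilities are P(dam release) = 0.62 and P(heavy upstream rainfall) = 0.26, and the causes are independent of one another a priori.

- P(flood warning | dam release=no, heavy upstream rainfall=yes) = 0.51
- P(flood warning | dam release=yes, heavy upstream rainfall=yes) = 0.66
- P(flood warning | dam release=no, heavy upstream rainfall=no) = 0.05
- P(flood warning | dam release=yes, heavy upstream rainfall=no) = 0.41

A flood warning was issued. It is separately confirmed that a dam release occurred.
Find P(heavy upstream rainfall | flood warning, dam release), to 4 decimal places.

P(heavy upstream rainfall | flood warning, dam release) ≈ 0.3613

Weight on heavy upstream rainfall=true, given the evidence: 0.66×0.26 = 0.171600
Normalizer over all consistent configurations: 0.41×0.74 + 0.66×0.26 = 0.475000
Posterior = 0.171600 / 0.475000 ≈ 0.3613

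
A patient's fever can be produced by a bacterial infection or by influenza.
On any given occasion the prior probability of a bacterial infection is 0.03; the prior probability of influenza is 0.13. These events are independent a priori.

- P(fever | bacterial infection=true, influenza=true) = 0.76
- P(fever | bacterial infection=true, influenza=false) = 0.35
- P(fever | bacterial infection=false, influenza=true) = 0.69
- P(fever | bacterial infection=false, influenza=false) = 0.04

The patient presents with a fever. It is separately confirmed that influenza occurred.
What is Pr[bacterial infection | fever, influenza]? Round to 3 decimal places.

Pr[bacterial infection | fever, influenza] ≈ 0.033

By total probability over both values of bacterial infection:
  P(fever | influenza) = 0.69×0.97 + 0.76×0.03
        = 0.669300 + 0.022800 = 0.692100
Configurations with bacterial infection contribute 0.022800, so
  P(bacterial infection | fever, influenza) = 0.022800 / 0.692100 ≈ 0.033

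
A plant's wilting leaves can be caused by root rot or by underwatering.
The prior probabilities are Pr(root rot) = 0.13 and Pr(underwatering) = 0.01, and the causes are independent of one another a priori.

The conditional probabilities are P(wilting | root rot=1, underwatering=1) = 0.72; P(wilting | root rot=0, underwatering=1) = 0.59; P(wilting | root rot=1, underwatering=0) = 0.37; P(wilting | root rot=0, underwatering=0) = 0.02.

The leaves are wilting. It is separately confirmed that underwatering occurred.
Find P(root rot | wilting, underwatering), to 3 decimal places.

P(root rot | wilting, underwatering) ≈ 0.154

P(wilting | underwatering) = 0.59×0.87 + 0.72×0.13 = 0.513300 + 0.093600 = 0.606900
Of this, 0.093600 comes from 0.72×0.13 (the root rot=true cases).
P(root rot | wilting, underwatering) = 0.093600 / 0.606900 ≈ 0.154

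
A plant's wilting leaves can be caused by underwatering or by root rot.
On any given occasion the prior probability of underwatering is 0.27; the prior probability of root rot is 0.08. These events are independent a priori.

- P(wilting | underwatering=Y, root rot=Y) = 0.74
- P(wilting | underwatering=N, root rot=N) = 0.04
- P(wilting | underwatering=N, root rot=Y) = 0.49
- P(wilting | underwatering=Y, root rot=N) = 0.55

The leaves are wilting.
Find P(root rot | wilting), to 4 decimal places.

Sum P(wilting|·) weighted by the priors over the 4 (underwatering, root rot) configurations:
  P(wilting) = 0.04·0.73·0.92 + 0.49·0.73·0.08 + 0.55·0.27·0.92 + 0.74·0.27·0.08
        = 0.026864 + 0.028616 + 0.136620 + 0.015984 = 0.208084
Keeping only the root rot-present terms gives 0.044600, so
  P(root rot | wilting) = 0.044600 / 0.208084 ≈ 0.2143

P(root rot | wilting) ≈ 0.2143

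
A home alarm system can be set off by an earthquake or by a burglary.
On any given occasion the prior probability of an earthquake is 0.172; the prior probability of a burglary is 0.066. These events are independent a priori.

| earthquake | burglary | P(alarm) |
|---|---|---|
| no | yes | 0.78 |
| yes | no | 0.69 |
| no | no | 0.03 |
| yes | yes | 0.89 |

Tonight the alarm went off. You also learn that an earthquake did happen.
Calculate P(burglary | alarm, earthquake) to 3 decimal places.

P(burglary | alarm, earthquake) ≈ 0.084

Weight on burglary=true, given the evidence: 0.89×0.066 = 0.058740
Normalizer over all consistent configurations: 0.69×0.934 + 0.89×0.066 = 0.703200
P(burglary | alarm, earthquake) = 0.058740/0.703200 ≈ 0.084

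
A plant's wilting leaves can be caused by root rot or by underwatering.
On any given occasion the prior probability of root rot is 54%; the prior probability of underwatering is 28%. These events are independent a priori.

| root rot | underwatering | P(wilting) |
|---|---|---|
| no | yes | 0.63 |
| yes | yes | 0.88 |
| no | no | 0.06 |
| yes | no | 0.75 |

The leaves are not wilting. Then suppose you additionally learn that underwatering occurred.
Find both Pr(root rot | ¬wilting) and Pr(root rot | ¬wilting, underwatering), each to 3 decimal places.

Sum P(¬wilting|·) weighted by the priors over the 4 (root rot, underwatering) configurations:
  P(¬wilting) = 0.94×0.46×0.72 + 0.37×0.46×0.28 + 0.25×0.54×0.72 + 0.12×0.54×0.28
        = 0.311328 + 0.047656 + 0.097200 + 0.018144 = 0.474328
The terms with root rot present sum to 0.115344, so
  P(root rot | ¬wilting) = 0.115344 / 0.474328 ≈ 0.243

Now also conditioning on underwatering=true:
Weight on root rot=true, given the evidence: 0.12×0.54 = 0.064800
Denominator P(¬wilting | underwatering): 0.37×0.46 + 0.12×0.54 = 0.235000
Posterior = 0.064800 / 0.235000 ≈ 0.276

Pr(root rot | ¬wilting) ≈ 0.243; Pr(root rot | ¬wilting, underwatering) ≈ 0.276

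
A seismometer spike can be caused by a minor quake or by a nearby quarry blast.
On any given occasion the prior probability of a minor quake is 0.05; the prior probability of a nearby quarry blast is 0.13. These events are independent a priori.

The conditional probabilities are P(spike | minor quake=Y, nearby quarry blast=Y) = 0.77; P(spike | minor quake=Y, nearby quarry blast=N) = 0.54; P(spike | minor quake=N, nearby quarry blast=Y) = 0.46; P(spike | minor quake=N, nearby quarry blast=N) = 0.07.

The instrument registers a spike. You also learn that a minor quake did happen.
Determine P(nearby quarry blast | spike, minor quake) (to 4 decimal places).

For the numerator, keep only nearby quarry blast=true terms: 0.77×0.13 = 0.100100
Normalizer over all consistent configurations: 0.54×0.87 + 0.77×0.13 = 0.569900
P(nearby quarry blast | spike, minor quake) = 0.100100/0.569900 ≈ 0.1756

P(nearby quarry blast | spike, minor quake) ≈ 0.1756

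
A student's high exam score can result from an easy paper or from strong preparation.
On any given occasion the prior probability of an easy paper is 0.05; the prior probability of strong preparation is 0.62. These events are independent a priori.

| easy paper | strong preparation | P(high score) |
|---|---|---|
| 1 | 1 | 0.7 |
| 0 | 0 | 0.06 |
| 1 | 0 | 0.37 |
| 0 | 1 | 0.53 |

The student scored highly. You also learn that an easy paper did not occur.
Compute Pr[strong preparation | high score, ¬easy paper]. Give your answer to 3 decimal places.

Pr[strong preparation | high score, ¬easy paper] ≈ 0.935

Weight on strong preparation=true, given the evidence: 0.53*0.62 = 0.328600
Normalizer over all consistent configurations: 0.06*0.38 + 0.53*0.62 = 0.351400
Posterior = 0.328600 / 0.351400 ≈ 0.935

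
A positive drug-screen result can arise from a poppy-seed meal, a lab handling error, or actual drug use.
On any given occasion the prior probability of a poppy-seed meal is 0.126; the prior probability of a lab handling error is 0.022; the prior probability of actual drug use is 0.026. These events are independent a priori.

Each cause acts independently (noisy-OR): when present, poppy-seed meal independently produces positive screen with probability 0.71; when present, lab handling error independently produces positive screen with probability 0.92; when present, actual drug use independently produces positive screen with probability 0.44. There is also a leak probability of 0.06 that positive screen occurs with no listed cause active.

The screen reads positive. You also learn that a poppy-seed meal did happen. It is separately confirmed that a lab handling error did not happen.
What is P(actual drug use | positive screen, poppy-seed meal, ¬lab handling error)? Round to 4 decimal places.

Under noisy-OR, P(positive screen | causes) = 1 − (1−0.06)·∏(1−qᵢ) over the active causes.
Enumerate both values of actual drug use and weight by the priors:
  P(positive screen | poppy-seed meal, ¬lab handling error) = 0.7274*0.974 + 0.847344*0.026
        = 0.708488 + 0.022031 = 0.730519
Configurations with actual drug use contribute 0.022031, so
  P(actual drug use | positive screen, poppy-seed meal, ¬lab handling error) = 0.022031 / 0.730519 ≈ 0.0302

P(actual drug use | positive screen, poppy-seed meal, ¬lab handling error) ≈ 0.0302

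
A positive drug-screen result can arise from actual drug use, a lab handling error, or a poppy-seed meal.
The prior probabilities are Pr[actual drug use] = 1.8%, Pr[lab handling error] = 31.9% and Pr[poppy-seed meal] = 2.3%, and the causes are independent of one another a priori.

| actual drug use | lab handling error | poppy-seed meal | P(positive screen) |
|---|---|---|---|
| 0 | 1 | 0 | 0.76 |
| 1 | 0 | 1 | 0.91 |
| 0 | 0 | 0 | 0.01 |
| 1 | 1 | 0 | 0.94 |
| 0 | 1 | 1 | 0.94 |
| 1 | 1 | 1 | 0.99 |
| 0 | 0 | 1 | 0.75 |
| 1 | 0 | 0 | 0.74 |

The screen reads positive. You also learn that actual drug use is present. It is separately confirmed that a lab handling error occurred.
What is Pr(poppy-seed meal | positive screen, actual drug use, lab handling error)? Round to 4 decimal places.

P(positive screen | actual drug use, lab handling error) = 0.94*0.977 + 0.99*0.023 = 0.918380 + 0.022770 = 0.941150
The poppy-seed meal-present share is 0.99*0.023 = 0.022770.
P(poppy-seed meal | positive screen, actual drug use, lab handling error) = 0.022770 / 0.941150 ≈ 0.0242

Pr(poppy-seed meal | positive screen, actual drug use, lab handling error) ≈ 0.0242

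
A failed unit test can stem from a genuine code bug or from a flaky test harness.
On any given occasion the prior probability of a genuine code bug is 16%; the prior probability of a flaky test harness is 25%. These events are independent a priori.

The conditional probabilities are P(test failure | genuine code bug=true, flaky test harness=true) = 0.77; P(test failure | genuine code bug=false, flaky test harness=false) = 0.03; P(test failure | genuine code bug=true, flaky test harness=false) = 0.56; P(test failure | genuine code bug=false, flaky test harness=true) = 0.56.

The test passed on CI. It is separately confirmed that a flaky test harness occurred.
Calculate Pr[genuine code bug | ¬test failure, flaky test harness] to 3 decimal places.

Pr[genuine code bug | ¬test failure, flaky test harness] ≈ 0.091

Enumerate both values of genuine code bug and weight by the priors:
  P(¬test failure | flaky test harness) = 0.44×0.84 + 0.23×0.16
        = 0.369600 + 0.036800 = 0.406400
Keeping only the genuine code bug-present terms gives 0.036800, so
  P(genuine code bug | ¬test failure, flaky test harness) = 0.036800 / 0.406400 ≈ 0.091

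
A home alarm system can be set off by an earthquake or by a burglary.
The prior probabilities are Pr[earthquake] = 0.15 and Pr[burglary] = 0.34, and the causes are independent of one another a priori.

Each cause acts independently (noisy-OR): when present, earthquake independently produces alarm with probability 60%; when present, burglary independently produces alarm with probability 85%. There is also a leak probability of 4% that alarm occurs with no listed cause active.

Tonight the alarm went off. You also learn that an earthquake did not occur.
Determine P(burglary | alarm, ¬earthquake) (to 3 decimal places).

Under noisy-OR, P(alarm | causes) = 1 − (1−0.04)·∏(1−qᵢ) over the active causes.
Enumerate both values of burglary and weight by the priors:
  P(alarm | ¬earthquake) = 0.04×0.66 + 0.856×0.34
        = 0.026400 + 0.291040 = 0.317440
The terms with burglary present sum to 0.291040, so
  P(burglary | alarm, ¬earthquake) = 0.291040 / 0.317440 ≈ 0.917

P(burglary | alarm, ¬earthquake) ≈ 0.917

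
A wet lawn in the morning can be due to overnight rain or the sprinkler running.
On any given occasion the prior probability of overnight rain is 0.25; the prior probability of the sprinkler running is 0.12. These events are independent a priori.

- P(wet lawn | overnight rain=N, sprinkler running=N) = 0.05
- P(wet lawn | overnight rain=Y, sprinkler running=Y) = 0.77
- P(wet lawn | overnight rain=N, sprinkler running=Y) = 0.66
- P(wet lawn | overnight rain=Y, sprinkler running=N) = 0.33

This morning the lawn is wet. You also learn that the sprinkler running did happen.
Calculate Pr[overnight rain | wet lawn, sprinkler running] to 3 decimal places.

Pr[overnight rain | wet lawn, sprinkler running] ≈ 0.280

P(wet lawn | sprinkler running) = 0.66·0.75 + 0.77·0.25 = 0.495000 + 0.192500 = 0.687500
Restricting to configurations with overnight rain present: 0.77·0.25 = 0.192500.
P(overnight rain | wet lawn, sprinkler running) = 0.192500 / 0.687500 ≈ 0.280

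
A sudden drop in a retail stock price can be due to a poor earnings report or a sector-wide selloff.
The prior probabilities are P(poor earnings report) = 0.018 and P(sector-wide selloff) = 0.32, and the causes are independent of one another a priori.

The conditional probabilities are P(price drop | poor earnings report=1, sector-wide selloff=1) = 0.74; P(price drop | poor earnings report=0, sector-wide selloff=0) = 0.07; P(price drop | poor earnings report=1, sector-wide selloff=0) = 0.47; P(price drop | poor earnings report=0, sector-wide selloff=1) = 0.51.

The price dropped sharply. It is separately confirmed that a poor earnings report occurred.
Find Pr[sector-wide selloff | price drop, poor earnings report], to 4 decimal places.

Pr[sector-wide selloff | price drop, poor earnings report] ≈ 0.4256

P(price drop | poor earnings report) = 0.47×0.68 + 0.74×0.32 = 0.319600 + 0.236800 = 0.556400
Restricting to configurations with sector-wide selloff present: 0.74×0.32 = 0.236800.
P(sector-wide selloff | price drop, poor earnings report) = 0.236800 / 0.556400 ≈ 0.4256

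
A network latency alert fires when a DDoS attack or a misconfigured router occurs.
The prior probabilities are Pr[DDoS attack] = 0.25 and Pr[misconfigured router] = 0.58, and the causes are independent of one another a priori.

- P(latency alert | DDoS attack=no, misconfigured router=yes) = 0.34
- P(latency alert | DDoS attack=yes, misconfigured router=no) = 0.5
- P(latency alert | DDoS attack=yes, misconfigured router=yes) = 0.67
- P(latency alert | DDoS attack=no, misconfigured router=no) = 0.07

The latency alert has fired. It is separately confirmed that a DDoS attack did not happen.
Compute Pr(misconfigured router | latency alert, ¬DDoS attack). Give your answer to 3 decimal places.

Pr(misconfigured router | latency alert, ¬DDoS attack) ≈ 0.870

By total probability over both values of misconfigured router:
  P(latency alert | ¬DDoS attack) = 0.07*0.42 + 0.34*0.58
        = 0.029400 + 0.197200 = 0.226600
Configurations with misconfigured router contribute 0.197200, so
  P(misconfigured router | latency alert, ¬DDoS attack) = 0.197200 / 0.226600 ≈ 0.870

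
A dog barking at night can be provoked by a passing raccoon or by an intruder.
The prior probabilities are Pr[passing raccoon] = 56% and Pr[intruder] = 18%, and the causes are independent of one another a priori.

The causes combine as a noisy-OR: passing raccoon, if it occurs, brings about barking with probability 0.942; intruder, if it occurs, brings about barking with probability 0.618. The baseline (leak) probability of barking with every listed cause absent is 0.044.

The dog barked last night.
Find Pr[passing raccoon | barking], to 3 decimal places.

Pr[passing raccoon | barking] ≈ 0.889

Under noisy-OR, P(barking | causes) = 1 − (1−0.044)·∏(1−qᵢ) over the active causes.
For the numerator, keep only passing raccoon=true terms: 0.433738 + 0.098665 = 0.532403
Normalizer over all consistent configurations: 0.044×0.44×0.82 + 0.634808×0.44×0.18 + 0.944552×0.56×0.82 + 0.978819×0.56×0.18 = 0.598555
P(passing raccoon | barking) = 0.532403/0.598555 ≈ 0.889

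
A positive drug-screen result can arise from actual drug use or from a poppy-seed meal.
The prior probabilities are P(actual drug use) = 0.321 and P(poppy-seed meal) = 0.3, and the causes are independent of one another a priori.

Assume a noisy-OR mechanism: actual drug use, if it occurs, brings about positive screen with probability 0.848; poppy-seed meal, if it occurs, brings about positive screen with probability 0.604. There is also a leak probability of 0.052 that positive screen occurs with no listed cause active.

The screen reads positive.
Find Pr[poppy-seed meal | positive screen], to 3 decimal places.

Pr[poppy-seed meal | positive screen] ≈ 0.501

Under noisy-OR, P(positive screen | causes) = 1 − (1−0.052)·∏(1−qᵢ) over the active causes.
P(positive screen) = 0.052×0.679×0.7 + 0.624592×0.679×0.3 + 0.855904×0.321×0.7 + 0.942938×0.321×0.3 = 0.024716 + 0.127229 + 0.192322 + 0.090805 = 0.435072
Of this, 0.218034 comes from 0.127229 + 0.090805 (the poppy-seed meal=true cases).
So P(poppy-seed meal | positive screen) = 0.218034/0.435072 ≈ 0.501.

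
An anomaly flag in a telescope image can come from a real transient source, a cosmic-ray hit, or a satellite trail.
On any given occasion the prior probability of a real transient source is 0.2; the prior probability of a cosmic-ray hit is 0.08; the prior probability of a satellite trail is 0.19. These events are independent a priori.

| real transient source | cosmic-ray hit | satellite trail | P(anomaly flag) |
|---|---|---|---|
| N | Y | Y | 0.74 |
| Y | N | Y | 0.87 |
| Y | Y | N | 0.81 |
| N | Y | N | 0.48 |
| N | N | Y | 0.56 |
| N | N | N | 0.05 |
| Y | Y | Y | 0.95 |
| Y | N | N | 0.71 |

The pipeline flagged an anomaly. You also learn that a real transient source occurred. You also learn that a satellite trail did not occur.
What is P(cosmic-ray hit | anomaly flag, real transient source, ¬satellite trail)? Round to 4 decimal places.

For the numerator, keep only cosmic-ray hit=true terms: 0.81×0.08 = 0.064800
Normalizer over all consistent configurations: 0.71×0.92 + 0.81×0.08 = 0.718000
P(cosmic-ray hit | anomaly flag, real transient source, ¬satellite trail) = 0.064800/0.718000 ≈ 0.0903

P(cosmic-ray hit | anomaly flag, real transient source, ¬satellite trail) ≈ 0.0903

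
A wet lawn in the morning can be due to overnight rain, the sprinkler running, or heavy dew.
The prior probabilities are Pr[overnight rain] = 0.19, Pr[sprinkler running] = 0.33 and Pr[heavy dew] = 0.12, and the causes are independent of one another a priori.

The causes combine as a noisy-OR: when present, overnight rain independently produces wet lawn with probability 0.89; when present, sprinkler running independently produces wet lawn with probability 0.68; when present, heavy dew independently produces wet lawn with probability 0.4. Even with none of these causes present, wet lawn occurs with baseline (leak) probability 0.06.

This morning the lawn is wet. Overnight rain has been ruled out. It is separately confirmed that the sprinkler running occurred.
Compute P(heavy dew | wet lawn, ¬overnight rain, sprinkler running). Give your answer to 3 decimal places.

P(heavy dew | wet lawn, ¬overnight rain, sprinkler running) ≈ 0.138

Under noisy-OR, P(wet lawn | causes) = 1 − (1−0.06)·∏(1−qᵢ) over the active causes.
P(wet lawn | ¬overnight rain, sprinkler running) = 0.6992*0.88 + 0.81952*0.12 = 0.615296 + 0.098342 = 0.713638
Restricting to configurations with heavy dew present: 0.81952*0.12 = 0.098342.
P(heavy dew | wet lawn, ¬overnight rain, sprinkler running) = 0.098342 / 0.713638 ≈ 0.138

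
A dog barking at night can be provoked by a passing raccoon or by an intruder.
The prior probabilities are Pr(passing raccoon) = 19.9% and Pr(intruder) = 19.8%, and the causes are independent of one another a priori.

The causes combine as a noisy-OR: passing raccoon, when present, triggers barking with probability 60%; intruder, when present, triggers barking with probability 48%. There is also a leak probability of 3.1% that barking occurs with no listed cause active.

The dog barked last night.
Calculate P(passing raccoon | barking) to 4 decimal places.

Under noisy-OR, P(barking | causes) = 1 − (1−0.031)·∏(1−qᵢ) over the active causes.
For the numerator, keep only passing raccoon=true terms: 0.097738 + 0.031460 = 0.129198
Normalizer over all consistent configurations: 0.031·0.801·0.802 + 0.49612·0.801·0.198 + 0.6124·0.199·0.802 + 0.798448·0.199·0.198 = 0.227796
P(passing raccoon | barking) = 0.129198/0.227796 ≈ 0.5672

P(passing raccoon | barking) ≈ 0.5672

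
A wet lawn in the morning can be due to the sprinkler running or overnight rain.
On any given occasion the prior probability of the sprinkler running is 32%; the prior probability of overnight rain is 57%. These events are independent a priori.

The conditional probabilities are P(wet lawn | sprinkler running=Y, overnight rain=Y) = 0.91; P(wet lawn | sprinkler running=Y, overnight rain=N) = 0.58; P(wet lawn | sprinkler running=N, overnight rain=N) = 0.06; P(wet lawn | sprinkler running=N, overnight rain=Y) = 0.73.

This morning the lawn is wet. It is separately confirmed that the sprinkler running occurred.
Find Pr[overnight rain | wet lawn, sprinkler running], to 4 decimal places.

Pr[overnight rain | wet lawn, sprinkler running] ≈ 0.6753

Numerator (weight on configurations with overnight rain): 0.91*0.57 = 0.518700
Normalizer over all consistent configurations: 0.58*0.43 + 0.91*0.57 = 0.768100
Posterior = 0.518700 / 0.768100 ≈ 0.6753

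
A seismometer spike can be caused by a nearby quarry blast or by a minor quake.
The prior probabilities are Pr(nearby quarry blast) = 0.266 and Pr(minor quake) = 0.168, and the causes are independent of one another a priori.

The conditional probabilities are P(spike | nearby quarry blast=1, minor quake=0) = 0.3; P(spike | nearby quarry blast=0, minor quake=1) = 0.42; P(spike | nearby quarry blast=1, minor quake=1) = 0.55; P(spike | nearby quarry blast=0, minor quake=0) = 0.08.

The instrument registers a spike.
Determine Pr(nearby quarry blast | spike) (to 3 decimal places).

Pr(nearby quarry blast | spike) ≈ 0.475

By total probability over the 4 (nearby quarry blast, minor quake) configurations:
  P(spike) = 0.08·0.734·0.832 + 0.42·0.734·0.168 + 0.3·0.266·0.832 + 0.55·0.266·0.168
        = 0.048855 + 0.051791 + 0.066394 + 0.024578 = 0.191618
Keeping only the nearby quarry blast-present terms gives 0.090972, so
  P(nearby quarry blast | spike) = 0.090972 / 0.191618 ≈ 0.475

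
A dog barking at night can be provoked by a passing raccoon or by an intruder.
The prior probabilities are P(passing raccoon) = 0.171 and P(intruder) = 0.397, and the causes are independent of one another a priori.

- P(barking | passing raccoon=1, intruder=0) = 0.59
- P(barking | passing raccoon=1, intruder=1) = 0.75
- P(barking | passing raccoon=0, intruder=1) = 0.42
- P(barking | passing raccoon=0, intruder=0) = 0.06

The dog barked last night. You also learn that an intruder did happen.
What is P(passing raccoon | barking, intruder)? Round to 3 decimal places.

P(passing raccoon | barking, intruder) ≈ 0.269

P(barking | intruder) = 0.42×0.829 + 0.75×0.171 = 0.348180 + 0.128250 = 0.476430
Restricting to configurations with passing raccoon present: 0.75×0.171 = 0.128250.
P(passing raccoon | barking, intruder) = 0.128250 / 0.476430 ≈ 0.269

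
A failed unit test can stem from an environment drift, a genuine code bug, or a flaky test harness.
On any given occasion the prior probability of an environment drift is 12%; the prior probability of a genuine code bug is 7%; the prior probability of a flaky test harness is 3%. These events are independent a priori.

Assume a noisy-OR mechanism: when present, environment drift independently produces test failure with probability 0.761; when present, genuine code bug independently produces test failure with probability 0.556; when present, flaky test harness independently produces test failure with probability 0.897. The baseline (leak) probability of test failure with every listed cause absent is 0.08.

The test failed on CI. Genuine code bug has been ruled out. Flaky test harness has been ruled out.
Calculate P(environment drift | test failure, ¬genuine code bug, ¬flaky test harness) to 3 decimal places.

Under noisy-OR, P(test failure | causes) = 1 − (1−0.08)·∏(1−qᵢ) over the active causes.
By total probability over both values of environment drift:
  P(test failure | ¬genuine code bug, ¬flaky test harness) = 0.08×0.88 + 0.78012×0.12
        = 0.070400 + 0.093614 = 0.164014
Keeping only the environment drift-present terms gives 0.093614, so
  P(environment drift | test failure, ¬genuine code bug, ¬flaky test harness) = 0.093614 / 0.164014 ≈ 0.571

P(environment drift | test failure, ¬genuine code bug, ¬flaky test harness) ≈ 0.571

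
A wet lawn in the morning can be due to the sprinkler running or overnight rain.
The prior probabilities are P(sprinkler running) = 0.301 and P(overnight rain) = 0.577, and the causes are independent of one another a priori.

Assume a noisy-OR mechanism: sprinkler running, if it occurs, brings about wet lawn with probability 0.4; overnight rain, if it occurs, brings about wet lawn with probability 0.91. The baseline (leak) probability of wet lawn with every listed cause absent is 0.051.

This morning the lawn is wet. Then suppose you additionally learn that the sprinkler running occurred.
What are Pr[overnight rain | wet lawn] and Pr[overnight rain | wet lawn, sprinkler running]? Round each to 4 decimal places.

Under noisy-OR, P(wet lawn | causes) = 1 − (1−0.051)·∏(1−qᵢ) over the active causes.
P(wet lawn) = 0.051×0.699×0.423 + 0.91459×0.699×0.577 + 0.4306×0.301×0.423 + 0.948754×0.301×0.577 = 0.015080 + 0.368875 + 0.054825 + 0.164777 = 0.603557
Restricting to configurations with overnight rain present: 0.368875 + 0.164777 = 0.533652.
P(overnight rain | wet lawn) = 0.533652 / 0.603557 ≈ 0.8842

Now also conditioning on sprinkler running=true:
P(wet lawn | sprinkler running) = 0.4306×0.423 + 0.948754×0.577 = 0.182144 + 0.547431 = 0.729575
The overnight rain-present share is 0.948754×0.577 = 0.547431.
Hence the posterior is 0.547431/0.729575 ≈ 0.7503.

Pr[overnight rain | wet lawn] ≈ 0.8842; Pr[overnight rain | wet lawn, sprinkler running] ≈ 0.7503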